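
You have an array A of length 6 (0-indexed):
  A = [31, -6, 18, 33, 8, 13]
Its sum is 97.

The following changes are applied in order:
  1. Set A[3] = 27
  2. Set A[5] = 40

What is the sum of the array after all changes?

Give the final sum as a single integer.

Initial sum: 97
Change 1: A[3] 33 -> 27, delta = -6, sum = 91
Change 2: A[5] 13 -> 40, delta = 27, sum = 118

Answer: 118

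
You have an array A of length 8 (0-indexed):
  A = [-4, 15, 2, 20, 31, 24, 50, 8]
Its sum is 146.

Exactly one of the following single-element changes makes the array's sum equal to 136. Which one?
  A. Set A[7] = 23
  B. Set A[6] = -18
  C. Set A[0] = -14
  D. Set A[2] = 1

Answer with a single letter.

Answer: C

Derivation:
Option A: A[7] 8->23, delta=15, new_sum=146+(15)=161
Option B: A[6] 50->-18, delta=-68, new_sum=146+(-68)=78
Option C: A[0] -4->-14, delta=-10, new_sum=146+(-10)=136 <-- matches target
Option D: A[2] 2->1, delta=-1, new_sum=146+(-1)=145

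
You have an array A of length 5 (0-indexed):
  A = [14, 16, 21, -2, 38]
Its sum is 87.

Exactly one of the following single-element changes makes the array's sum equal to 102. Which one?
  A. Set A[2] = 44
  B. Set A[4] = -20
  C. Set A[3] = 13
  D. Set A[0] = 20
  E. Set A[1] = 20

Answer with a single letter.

Option A: A[2] 21->44, delta=23, new_sum=87+(23)=110
Option B: A[4] 38->-20, delta=-58, new_sum=87+(-58)=29
Option C: A[3] -2->13, delta=15, new_sum=87+(15)=102 <-- matches target
Option D: A[0] 14->20, delta=6, new_sum=87+(6)=93
Option E: A[1] 16->20, delta=4, new_sum=87+(4)=91

Answer: C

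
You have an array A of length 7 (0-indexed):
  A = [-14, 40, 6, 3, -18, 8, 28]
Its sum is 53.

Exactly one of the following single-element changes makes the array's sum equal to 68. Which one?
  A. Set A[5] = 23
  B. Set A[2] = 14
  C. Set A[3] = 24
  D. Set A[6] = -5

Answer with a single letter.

Option A: A[5] 8->23, delta=15, new_sum=53+(15)=68 <-- matches target
Option B: A[2] 6->14, delta=8, new_sum=53+(8)=61
Option C: A[3] 3->24, delta=21, new_sum=53+(21)=74
Option D: A[6] 28->-5, delta=-33, new_sum=53+(-33)=20

Answer: A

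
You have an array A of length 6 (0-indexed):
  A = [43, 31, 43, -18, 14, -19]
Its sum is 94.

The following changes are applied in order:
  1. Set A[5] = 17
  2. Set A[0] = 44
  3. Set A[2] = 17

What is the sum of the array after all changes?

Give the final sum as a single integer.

Answer: 105

Derivation:
Initial sum: 94
Change 1: A[5] -19 -> 17, delta = 36, sum = 130
Change 2: A[0] 43 -> 44, delta = 1, sum = 131
Change 3: A[2] 43 -> 17, delta = -26, sum = 105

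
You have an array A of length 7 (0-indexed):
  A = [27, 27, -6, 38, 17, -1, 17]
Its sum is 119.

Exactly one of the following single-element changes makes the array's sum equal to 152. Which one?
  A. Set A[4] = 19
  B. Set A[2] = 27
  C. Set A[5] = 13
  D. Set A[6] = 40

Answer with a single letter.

Option A: A[4] 17->19, delta=2, new_sum=119+(2)=121
Option B: A[2] -6->27, delta=33, new_sum=119+(33)=152 <-- matches target
Option C: A[5] -1->13, delta=14, new_sum=119+(14)=133
Option D: A[6] 17->40, delta=23, new_sum=119+(23)=142

Answer: B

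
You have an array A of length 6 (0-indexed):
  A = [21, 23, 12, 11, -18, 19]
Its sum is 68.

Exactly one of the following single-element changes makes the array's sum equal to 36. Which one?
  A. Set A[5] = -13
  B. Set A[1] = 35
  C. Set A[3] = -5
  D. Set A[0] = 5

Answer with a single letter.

Answer: A

Derivation:
Option A: A[5] 19->-13, delta=-32, new_sum=68+(-32)=36 <-- matches target
Option B: A[1] 23->35, delta=12, new_sum=68+(12)=80
Option C: A[3] 11->-5, delta=-16, new_sum=68+(-16)=52
Option D: A[0] 21->5, delta=-16, new_sum=68+(-16)=52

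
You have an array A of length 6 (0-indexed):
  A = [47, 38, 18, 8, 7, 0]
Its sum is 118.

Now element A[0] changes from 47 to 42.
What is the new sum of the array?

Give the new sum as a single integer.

Old value at index 0: 47
New value at index 0: 42
Delta = 42 - 47 = -5
New sum = old_sum + delta = 118 + (-5) = 113

Answer: 113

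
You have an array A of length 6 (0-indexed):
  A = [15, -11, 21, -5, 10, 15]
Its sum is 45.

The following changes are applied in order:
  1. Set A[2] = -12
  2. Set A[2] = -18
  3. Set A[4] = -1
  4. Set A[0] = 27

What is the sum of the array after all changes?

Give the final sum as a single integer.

Initial sum: 45
Change 1: A[2] 21 -> -12, delta = -33, sum = 12
Change 2: A[2] -12 -> -18, delta = -6, sum = 6
Change 3: A[4] 10 -> -1, delta = -11, sum = -5
Change 4: A[0] 15 -> 27, delta = 12, sum = 7

Answer: 7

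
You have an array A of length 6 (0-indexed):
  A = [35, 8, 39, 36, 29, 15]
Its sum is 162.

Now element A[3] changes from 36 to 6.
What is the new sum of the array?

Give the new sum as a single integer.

Old value at index 3: 36
New value at index 3: 6
Delta = 6 - 36 = -30
New sum = old_sum + delta = 162 + (-30) = 132

Answer: 132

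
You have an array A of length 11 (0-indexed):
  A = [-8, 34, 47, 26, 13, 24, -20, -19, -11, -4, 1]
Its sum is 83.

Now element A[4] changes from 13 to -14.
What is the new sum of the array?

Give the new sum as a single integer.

Old value at index 4: 13
New value at index 4: -14
Delta = -14 - 13 = -27
New sum = old_sum + delta = 83 + (-27) = 56

Answer: 56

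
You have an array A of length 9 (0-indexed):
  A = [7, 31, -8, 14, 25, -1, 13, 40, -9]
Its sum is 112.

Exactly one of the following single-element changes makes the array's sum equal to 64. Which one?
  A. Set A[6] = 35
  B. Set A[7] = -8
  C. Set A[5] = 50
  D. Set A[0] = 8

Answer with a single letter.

Option A: A[6] 13->35, delta=22, new_sum=112+(22)=134
Option B: A[7] 40->-8, delta=-48, new_sum=112+(-48)=64 <-- matches target
Option C: A[5] -1->50, delta=51, new_sum=112+(51)=163
Option D: A[0] 7->8, delta=1, new_sum=112+(1)=113

Answer: B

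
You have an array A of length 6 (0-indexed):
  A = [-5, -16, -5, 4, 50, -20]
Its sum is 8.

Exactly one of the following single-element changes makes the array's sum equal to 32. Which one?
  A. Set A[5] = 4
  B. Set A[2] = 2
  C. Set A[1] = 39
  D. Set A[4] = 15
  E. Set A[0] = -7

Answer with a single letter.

Option A: A[5] -20->4, delta=24, new_sum=8+(24)=32 <-- matches target
Option B: A[2] -5->2, delta=7, new_sum=8+(7)=15
Option C: A[1] -16->39, delta=55, new_sum=8+(55)=63
Option D: A[4] 50->15, delta=-35, new_sum=8+(-35)=-27
Option E: A[0] -5->-7, delta=-2, new_sum=8+(-2)=6

Answer: A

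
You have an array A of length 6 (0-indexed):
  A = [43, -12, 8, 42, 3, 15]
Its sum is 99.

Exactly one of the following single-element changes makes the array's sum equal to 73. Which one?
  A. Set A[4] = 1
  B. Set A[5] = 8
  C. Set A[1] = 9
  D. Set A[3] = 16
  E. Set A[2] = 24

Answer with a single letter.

Option A: A[4] 3->1, delta=-2, new_sum=99+(-2)=97
Option B: A[5] 15->8, delta=-7, new_sum=99+(-7)=92
Option C: A[1] -12->9, delta=21, new_sum=99+(21)=120
Option D: A[3] 42->16, delta=-26, new_sum=99+(-26)=73 <-- matches target
Option E: A[2] 8->24, delta=16, new_sum=99+(16)=115

Answer: D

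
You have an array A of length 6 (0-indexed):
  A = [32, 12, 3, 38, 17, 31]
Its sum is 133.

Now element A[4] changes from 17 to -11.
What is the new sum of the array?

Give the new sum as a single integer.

Answer: 105

Derivation:
Old value at index 4: 17
New value at index 4: -11
Delta = -11 - 17 = -28
New sum = old_sum + delta = 133 + (-28) = 105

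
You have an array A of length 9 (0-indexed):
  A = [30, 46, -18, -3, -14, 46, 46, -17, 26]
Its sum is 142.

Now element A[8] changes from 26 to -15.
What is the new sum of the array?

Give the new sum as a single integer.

Answer: 101

Derivation:
Old value at index 8: 26
New value at index 8: -15
Delta = -15 - 26 = -41
New sum = old_sum + delta = 142 + (-41) = 101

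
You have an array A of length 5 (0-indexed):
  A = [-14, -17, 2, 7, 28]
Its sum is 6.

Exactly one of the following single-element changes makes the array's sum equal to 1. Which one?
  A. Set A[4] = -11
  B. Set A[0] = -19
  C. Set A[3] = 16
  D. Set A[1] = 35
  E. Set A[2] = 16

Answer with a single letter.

Option A: A[4] 28->-11, delta=-39, new_sum=6+(-39)=-33
Option B: A[0] -14->-19, delta=-5, new_sum=6+(-5)=1 <-- matches target
Option C: A[3] 7->16, delta=9, new_sum=6+(9)=15
Option D: A[1] -17->35, delta=52, new_sum=6+(52)=58
Option E: A[2] 2->16, delta=14, new_sum=6+(14)=20

Answer: B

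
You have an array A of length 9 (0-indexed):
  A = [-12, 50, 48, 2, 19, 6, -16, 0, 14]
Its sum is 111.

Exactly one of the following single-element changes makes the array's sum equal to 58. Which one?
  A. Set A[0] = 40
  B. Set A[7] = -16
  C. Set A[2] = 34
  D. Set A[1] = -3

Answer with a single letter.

Answer: D

Derivation:
Option A: A[0] -12->40, delta=52, new_sum=111+(52)=163
Option B: A[7] 0->-16, delta=-16, new_sum=111+(-16)=95
Option C: A[2] 48->34, delta=-14, new_sum=111+(-14)=97
Option D: A[1] 50->-3, delta=-53, new_sum=111+(-53)=58 <-- matches target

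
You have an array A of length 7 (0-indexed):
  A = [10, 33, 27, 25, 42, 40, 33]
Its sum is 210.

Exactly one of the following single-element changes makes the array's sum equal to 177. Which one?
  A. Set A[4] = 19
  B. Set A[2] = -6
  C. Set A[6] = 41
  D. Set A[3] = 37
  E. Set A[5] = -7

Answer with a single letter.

Answer: B

Derivation:
Option A: A[4] 42->19, delta=-23, new_sum=210+(-23)=187
Option B: A[2] 27->-6, delta=-33, new_sum=210+(-33)=177 <-- matches target
Option C: A[6] 33->41, delta=8, new_sum=210+(8)=218
Option D: A[3] 25->37, delta=12, new_sum=210+(12)=222
Option E: A[5] 40->-7, delta=-47, new_sum=210+(-47)=163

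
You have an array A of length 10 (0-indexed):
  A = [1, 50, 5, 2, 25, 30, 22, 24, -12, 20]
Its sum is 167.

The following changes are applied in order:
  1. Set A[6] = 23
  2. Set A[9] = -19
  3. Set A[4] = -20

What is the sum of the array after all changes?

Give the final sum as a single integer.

Initial sum: 167
Change 1: A[6] 22 -> 23, delta = 1, sum = 168
Change 2: A[9] 20 -> -19, delta = -39, sum = 129
Change 3: A[4] 25 -> -20, delta = -45, sum = 84

Answer: 84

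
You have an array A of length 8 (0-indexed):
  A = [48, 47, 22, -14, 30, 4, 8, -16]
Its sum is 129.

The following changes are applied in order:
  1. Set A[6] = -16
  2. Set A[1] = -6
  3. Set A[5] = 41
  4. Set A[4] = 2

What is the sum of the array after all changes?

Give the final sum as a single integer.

Answer: 61

Derivation:
Initial sum: 129
Change 1: A[6] 8 -> -16, delta = -24, sum = 105
Change 2: A[1] 47 -> -6, delta = -53, sum = 52
Change 3: A[5] 4 -> 41, delta = 37, sum = 89
Change 4: A[4] 30 -> 2, delta = -28, sum = 61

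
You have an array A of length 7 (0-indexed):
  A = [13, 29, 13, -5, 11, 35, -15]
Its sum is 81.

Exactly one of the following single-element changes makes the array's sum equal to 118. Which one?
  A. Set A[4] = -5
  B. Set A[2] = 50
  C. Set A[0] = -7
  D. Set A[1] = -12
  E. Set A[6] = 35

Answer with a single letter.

Option A: A[4] 11->-5, delta=-16, new_sum=81+(-16)=65
Option B: A[2] 13->50, delta=37, new_sum=81+(37)=118 <-- matches target
Option C: A[0] 13->-7, delta=-20, new_sum=81+(-20)=61
Option D: A[1] 29->-12, delta=-41, new_sum=81+(-41)=40
Option E: A[6] -15->35, delta=50, new_sum=81+(50)=131

Answer: B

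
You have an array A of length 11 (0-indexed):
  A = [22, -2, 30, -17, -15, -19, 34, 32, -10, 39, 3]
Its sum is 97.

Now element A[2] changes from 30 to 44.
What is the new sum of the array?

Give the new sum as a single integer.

Old value at index 2: 30
New value at index 2: 44
Delta = 44 - 30 = 14
New sum = old_sum + delta = 97 + (14) = 111

Answer: 111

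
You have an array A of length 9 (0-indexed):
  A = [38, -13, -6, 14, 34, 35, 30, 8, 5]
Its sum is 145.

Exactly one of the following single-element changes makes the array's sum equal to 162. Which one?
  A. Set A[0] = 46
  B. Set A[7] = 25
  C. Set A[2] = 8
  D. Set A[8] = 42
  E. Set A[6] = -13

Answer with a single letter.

Answer: B

Derivation:
Option A: A[0] 38->46, delta=8, new_sum=145+(8)=153
Option B: A[7] 8->25, delta=17, new_sum=145+(17)=162 <-- matches target
Option C: A[2] -6->8, delta=14, new_sum=145+(14)=159
Option D: A[8] 5->42, delta=37, new_sum=145+(37)=182
Option E: A[6] 30->-13, delta=-43, new_sum=145+(-43)=102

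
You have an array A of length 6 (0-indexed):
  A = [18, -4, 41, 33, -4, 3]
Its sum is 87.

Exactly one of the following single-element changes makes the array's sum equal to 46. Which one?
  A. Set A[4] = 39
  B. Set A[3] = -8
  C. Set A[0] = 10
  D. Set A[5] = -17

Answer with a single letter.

Answer: B

Derivation:
Option A: A[4] -4->39, delta=43, new_sum=87+(43)=130
Option B: A[3] 33->-8, delta=-41, new_sum=87+(-41)=46 <-- matches target
Option C: A[0] 18->10, delta=-8, new_sum=87+(-8)=79
Option D: A[5] 3->-17, delta=-20, new_sum=87+(-20)=67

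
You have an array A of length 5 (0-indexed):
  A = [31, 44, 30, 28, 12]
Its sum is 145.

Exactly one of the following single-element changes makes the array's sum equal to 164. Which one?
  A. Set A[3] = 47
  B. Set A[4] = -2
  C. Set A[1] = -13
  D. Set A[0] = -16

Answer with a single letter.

Option A: A[3] 28->47, delta=19, new_sum=145+(19)=164 <-- matches target
Option B: A[4] 12->-2, delta=-14, new_sum=145+(-14)=131
Option C: A[1] 44->-13, delta=-57, new_sum=145+(-57)=88
Option D: A[0] 31->-16, delta=-47, new_sum=145+(-47)=98

Answer: A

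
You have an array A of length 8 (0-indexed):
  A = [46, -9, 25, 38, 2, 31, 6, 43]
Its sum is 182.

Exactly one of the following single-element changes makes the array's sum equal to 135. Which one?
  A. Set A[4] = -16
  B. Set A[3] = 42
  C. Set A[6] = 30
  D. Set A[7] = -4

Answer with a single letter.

Option A: A[4] 2->-16, delta=-18, new_sum=182+(-18)=164
Option B: A[3] 38->42, delta=4, new_sum=182+(4)=186
Option C: A[6] 6->30, delta=24, new_sum=182+(24)=206
Option D: A[7] 43->-4, delta=-47, new_sum=182+(-47)=135 <-- matches target

Answer: D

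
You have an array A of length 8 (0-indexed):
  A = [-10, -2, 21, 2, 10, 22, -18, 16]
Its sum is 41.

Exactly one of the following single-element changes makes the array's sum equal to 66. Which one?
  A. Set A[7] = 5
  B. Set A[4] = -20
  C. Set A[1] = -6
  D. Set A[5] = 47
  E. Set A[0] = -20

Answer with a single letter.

Option A: A[7] 16->5, delta=-11, new_sum=41+(-11)=30
Option B: A[4] 10->-20, delta=-30, new_sum=41+(-30)=11
Option C: A[1] -2->-6, delta=-4, new_sum=41+(-4)=37
Option D: A[5] 22->47, delta=25, new_sum=41+(25)=66 <-- matches target
Option E: A[0] -10->-20, delta=-10, new_sum=41+(-10)=31

Answer: D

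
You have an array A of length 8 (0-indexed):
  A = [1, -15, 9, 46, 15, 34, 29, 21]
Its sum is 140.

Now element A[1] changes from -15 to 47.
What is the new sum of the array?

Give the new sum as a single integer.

Answer: 202

Derivation:
Old value at index 1: -15
New value at index 1: 47
Delta = 47 - -15 = 62
New sum = old_sum + delta = 140 + (62) = 202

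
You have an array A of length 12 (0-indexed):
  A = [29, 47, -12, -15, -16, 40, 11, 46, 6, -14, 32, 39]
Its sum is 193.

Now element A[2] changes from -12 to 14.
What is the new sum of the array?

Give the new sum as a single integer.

Answer: 219

Derivation:
Old value at index 2: -12
New value at index 2: 14
Delta = 14 - -12 = 26
New sum = old_sum + delta = 193 + (26) = 219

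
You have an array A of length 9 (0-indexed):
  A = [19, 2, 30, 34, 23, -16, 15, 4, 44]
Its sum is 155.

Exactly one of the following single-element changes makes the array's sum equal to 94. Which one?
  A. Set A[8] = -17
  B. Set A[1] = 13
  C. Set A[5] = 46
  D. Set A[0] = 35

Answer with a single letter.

Answer: A

Derivation:
Option A: A[8] 44->-17, delta=-61, new_sum=155+(-61)=94 <-- matches target
Option B: A[1] 2->13, delta=11, new_sum=155+(11)=166
Option C: A[5] -16->46, delta=62, new_sum=155+(62)=217
Option D: A[0] 19->35, delta=16, new_sum=155+(16)=171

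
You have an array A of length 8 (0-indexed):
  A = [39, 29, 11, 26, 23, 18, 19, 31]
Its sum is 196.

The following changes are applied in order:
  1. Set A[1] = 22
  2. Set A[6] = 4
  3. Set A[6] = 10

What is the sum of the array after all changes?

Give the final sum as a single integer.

Answer: 180

Derivation:
Initial sum: 196
Change 1: A[1] 29 -> 22, delta = -7, sum = 189
Change 2: A[6] 19 -> 4, delta = -15, sum = 174
Change 3: A[6] 4 -> 10, delta = 6, sum = 180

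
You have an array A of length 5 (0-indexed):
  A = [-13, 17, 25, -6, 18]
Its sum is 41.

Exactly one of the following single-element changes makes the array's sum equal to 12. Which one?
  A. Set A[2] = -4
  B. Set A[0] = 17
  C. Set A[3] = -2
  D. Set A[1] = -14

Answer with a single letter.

Option A: A[2] 25->-4, delta=-29, new_sum=41+(-29)=12 <-- matches target
Option B: A[0] -13->17, delta=30, new_sum=41+(30)=71
Option C: A[3] -6->-2, delta=4, new_sum=41+(4)=45
Option D: A[1] 17->-14, delta=-31, new_sum=41+(-31)=10

Answer: A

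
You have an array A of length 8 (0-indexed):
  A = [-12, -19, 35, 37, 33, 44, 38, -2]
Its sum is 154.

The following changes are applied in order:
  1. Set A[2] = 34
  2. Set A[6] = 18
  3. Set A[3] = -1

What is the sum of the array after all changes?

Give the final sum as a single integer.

Initial sum: 154
Change 1: A[2] 35 -> 34, delta = -1, sum = 153
Change 2: A[6] 38 -> 18, delta = -20, sum = 133
Change 3: A[3] 37 -> -1, delta = -38, sum = 95

Answer: 95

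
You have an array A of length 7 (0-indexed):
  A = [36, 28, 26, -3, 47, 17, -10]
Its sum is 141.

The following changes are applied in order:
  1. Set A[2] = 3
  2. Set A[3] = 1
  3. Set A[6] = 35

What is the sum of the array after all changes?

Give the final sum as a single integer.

Answer: 167

Derivation:
Initial sum: 141
Change 1: A[2] 26 -> 3, delta = -23, sum = 118
Change 2: A[3] -3 -> 1, delta = 4, sum = 122
Change 3: A[6] -10 -> 35, delta = 45, sum = 167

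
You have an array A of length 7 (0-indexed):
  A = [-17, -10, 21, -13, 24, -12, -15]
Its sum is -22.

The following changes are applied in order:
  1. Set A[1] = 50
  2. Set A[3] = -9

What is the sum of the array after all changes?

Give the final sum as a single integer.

Initial sum: -22
Change 1: A[1] -10 -> 50, delta = 60, sum = 38
Change 2: A[3] -13 -> -9, delta = 4, sum = 42

Answer: 42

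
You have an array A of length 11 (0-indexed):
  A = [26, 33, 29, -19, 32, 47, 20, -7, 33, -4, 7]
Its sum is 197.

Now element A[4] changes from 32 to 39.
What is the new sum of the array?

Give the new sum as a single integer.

Answer: 204

Derivation:
Old value at index 4: 32
New value at index 4: 39
Delta = 39 - 32 = 7
New sum = old_sum + delta = 197 + (7) = 204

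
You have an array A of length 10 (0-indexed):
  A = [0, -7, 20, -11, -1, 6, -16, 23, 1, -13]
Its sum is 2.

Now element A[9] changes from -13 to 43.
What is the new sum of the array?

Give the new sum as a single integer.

Answer: 58

Derivation:
Old value at index 9: -13
New value at index 9: 43
Delta = 43 - -13 = 56
New sum = old_sum + delta = 2 + (56) = 58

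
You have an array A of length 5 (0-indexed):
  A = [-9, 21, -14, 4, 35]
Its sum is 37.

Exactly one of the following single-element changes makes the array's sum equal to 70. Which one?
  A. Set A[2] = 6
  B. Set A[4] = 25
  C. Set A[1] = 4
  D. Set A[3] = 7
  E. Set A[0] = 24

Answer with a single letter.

Option A: A[2] -14->6, delta=20, new_sum=37+(20)=57
Option B: A[4] 35->25, delta=-10, new_sum=37+(-10)=27
Option C: A[1] 21->4, delta=-17, new_sum=37+(-17)=20
Option D: A[3] 4->7, delta=3, new_sum=37+(3)=40
Option E: A[0] -9->24, delta=33, new_sum=37+(33)=70 <-- matches target

Answer: E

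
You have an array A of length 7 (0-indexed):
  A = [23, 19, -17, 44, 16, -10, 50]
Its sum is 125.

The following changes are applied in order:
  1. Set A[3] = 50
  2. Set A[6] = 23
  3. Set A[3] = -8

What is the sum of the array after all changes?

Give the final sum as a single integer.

Initial sum: 125
Change 1: A[3] 44 -> 50, delta = 6, sum = 131
Change 2: A[6] 50 -> 23, delta = -27, sum = 104
Change 3: A[3] 50 -> -8, delta = -58, sum = 46

Answer: 46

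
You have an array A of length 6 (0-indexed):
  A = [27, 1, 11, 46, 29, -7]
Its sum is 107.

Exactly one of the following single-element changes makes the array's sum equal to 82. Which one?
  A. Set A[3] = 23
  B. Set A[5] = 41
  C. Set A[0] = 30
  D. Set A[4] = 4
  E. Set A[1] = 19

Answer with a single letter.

Answer: D

Derivation:
Option A: A[3] 46->23, delta=-23, new_sum=107+(-23)=84
Option B: A[5] -7->41, delta=48, new_sum=107+(48)=155
Option C: A[0] 27->30, delta=3, new_sum=107+(3)=110
Option D: A[4] 29->4, delta=-25, new_sum=107+(-25)=82 <-- matches target
Option E: A[1] 1->19, delta=18, new_sum=107+(18)=125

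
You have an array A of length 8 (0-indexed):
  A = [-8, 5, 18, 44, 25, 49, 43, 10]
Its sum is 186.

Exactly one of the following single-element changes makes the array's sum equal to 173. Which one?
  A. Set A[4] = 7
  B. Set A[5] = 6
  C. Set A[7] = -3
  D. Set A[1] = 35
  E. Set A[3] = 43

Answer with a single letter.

Answer: C

Derivation:
Option A: A[4] 25->7, delta=-18, new_sum=186+(-18)=168
Option B: A[5] 49->6, delta=-43, new_sum=186+(-43)=143
Option C: A[7] 10->-3, delta=-13, new_sum=186+(-13)=173 <-- matches target
Option D: A[1] 5->35, delta=30, new_sum=186+(30)=216
Option E: A[3] 44->43, delta=-1, new_sum=186+(-1)=185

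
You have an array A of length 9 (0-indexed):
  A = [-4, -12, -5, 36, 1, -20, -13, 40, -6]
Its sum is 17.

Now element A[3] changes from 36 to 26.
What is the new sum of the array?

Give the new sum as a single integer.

Answer: 7

Derivation:
Old value at index 3: 36
New value at index 3: 26
Delta = 26 - 36 = -10
New sum = old_sum + delta = 17 + (-10) = 7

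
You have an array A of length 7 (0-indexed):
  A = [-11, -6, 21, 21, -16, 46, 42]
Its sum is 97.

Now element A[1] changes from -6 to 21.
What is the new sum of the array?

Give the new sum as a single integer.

Old value at index 1: -6
New value at index 1: 21
Delta = 21 - -6 = 27
New sum = old_sum + delta = 97 + (27) = 124

Answer: 124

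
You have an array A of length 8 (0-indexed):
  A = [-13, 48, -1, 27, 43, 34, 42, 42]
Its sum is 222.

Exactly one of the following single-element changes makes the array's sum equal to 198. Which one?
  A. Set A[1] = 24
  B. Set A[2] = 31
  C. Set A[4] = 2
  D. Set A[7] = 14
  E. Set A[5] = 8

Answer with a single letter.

Answer: A

Derivation:
Option A: A[1] 48->24, delta=-24, new_sum=222+(-24)=198 <-- matches target
Option B: A[2] -1->31, delta=32, new_sum=222+(32)=254
Option C: A[4] 43->2, delta=-41, new_sum=222+(-41)=181
Option D: A[7] 42->14, delta=-28, new_sum=222+(-28)=194
Option E: A[5] 34->8, delta=-26, new_sum=222+(-26)=196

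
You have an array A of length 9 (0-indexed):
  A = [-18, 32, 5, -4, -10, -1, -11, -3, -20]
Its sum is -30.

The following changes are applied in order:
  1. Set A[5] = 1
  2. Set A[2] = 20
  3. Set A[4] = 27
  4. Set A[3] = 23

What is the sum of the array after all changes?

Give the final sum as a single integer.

Answer: 51

Derivation:
Initial sum: -30
Change 1: A[5] -1 -> 1, delta = 2, sum = -28
Change 2: A[2] 5 -> 20, delta = 15, sum = -13
Change 3: A[4] -10 -> 27, delta = 37, sum = 24
Change 4: A[3] -4 -> 23, delta = 27, sum = 51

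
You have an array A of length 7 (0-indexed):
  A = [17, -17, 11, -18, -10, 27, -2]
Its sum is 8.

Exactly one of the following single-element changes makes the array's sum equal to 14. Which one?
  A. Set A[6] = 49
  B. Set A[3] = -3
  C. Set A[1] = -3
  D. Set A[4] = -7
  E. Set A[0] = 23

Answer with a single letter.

Option A: A[6] -2->49, delta=51, new_sum=8+(51)=59
Option B: A[3] -18->-3, delta=15, new_sum=8+(15)=23
Option C: A[1] -17->-3, delta=14, new_sum=8+(14)=22
Option D: A[4] -10->-7, delta=3, new_sum=8+(3)=11
Option E: A[0] 17->23, delta=6, new_sum=8+(6)=14 <-- matches target

Answer: E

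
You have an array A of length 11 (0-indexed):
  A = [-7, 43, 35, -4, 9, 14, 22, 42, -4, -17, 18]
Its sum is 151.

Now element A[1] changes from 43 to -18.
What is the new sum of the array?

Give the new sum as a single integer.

Answer: 90

Derivation:
Old value at index 1: 43
New value at index 1: -18
Delta = -18 - 43 = -61
New sum = old_sum + delta = 151 + (-61) = 90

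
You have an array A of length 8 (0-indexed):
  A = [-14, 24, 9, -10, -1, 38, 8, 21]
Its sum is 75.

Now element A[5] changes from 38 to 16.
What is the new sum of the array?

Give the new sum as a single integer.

Answer: 53

Derivation:
Old value at index 5: 38
New value at index 5: 16
Delta = 16 - 38 = -22
New sum = old_sum + delta = 75 + (-22) = 53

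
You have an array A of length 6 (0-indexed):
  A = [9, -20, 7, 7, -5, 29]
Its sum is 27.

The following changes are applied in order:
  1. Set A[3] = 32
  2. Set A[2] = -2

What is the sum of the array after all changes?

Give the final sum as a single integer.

Initial sum: 27
Change 1: A[3] 7 -> 32, delta = 25, sum = 52
Change 2: A[2] 7 -> -2, delta = -9, sum = 43

Answer: 43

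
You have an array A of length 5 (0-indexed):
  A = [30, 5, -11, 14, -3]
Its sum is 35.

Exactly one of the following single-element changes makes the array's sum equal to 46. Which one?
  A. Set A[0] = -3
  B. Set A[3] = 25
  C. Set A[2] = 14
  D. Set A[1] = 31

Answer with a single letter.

Option A: A[0] 30->-3, delta=-33, new_sum=35+(-33)=2
Option B: A[3] 14->25, delta=11, new_sum=35+(11)=46 <-- matches target
Option C: A[2] -11->14, delta=25, new_sum=35+(25)=60
Option D: A[1] 5->31, delta=26, new_sum=35+(26)=61

Answer: B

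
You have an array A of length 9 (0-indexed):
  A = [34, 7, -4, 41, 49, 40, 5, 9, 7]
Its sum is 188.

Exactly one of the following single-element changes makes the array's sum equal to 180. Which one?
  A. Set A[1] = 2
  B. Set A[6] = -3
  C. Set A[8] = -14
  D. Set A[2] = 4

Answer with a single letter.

Answer: B

Derivation:
Option A: A[1] 7->2, delta=-5, new_sum=188+(-5)=183
Option B: A[6] 5->-3, delta=-8, new_sum=188+(-8)=180 <-- matches target
Option C: A[8] 7->-14, delta=-21, new_sum=188+(-21)=167
Option D: A[2] -4->4, delta=8, new_sum=188+(8)=196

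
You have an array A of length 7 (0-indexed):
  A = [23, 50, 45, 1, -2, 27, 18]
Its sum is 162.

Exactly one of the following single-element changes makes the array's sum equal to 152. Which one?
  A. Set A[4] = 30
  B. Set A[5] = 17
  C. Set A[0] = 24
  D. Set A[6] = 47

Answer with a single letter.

Answer: B

Derivation:
Option A: A[4] -2->30, delta=32, new_sum=162+(32)=194
Option B: A[5] 27->17, delta=-10, new_sum=162+(-10)=152 <-- matches target
Option C: A[0] 23->24, delta=1, new_sum=162+(1)=163
Option D: A[6] 18->47, delta=29, new_sum=162+(29)=191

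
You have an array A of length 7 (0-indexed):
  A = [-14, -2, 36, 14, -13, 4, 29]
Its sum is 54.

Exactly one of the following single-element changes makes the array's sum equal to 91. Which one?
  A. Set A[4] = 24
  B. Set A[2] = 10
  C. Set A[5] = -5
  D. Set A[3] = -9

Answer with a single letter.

Answer: A

Derivation:
Option A: A[4] -13->24, delta=37, new_sum=54+(37)=91 <-- matches target
Option B: A[2] 36->10, delta=-26, new_sum=54+(-26)=28
Option C: A[5] 4->-5, delta=-9, new_sum=54+(-9)=45
Option D: A[3] 14->-9, delta=-23, new_sum=54+(-23)=31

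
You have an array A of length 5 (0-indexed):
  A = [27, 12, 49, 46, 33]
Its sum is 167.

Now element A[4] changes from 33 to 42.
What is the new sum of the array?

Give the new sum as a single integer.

Answer: 176

Derivation:
Old value at index 4: 33
New value at index 4: 42
Delta = 42 - 33 = 9
New sum = old_sum + delta = 167 + (9) = 176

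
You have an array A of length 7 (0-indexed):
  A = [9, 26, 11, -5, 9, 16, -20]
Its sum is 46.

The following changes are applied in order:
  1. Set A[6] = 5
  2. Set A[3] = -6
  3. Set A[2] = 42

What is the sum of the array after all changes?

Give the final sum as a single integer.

Initial sum: 46
Change 1: A[6] -20 -> 5, delta = 25, sum = 71
Change 2: A[3] -5 -> -6, delta = -1, sum = 70
Change 3: A[2] 11 -> 42, delta = 31, sum = 101

Answer: 101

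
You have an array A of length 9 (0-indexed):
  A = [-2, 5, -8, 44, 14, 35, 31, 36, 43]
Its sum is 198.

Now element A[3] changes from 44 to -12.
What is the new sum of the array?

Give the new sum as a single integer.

Answer: 142

Derivation:
Old value at index 3: 44
New value at index 3: -12
Delta = -12 - 44 = -56
New sum = old_sum + delta = 198 + (-56) = 142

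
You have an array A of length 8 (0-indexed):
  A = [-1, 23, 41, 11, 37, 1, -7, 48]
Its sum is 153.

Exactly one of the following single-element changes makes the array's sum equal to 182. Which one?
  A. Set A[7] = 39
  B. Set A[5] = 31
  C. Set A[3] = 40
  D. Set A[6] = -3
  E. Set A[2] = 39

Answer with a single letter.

Option A: A[7] 48->39, delta=-9, new_sum=153+(-9)=144
Option B: A[5] 1->31, delta=30, new_sum=153+(30)=183
Option C: A[3] 11->40, delta=29, new_sum=153+(29)=182 <-- matches target
Option D: A[6] -7->-3, delta=4, new_sum=153+(4)=157
Option E: A[2] 41->39, delta=-2, new_sum=153+(-2)=151

Answer: C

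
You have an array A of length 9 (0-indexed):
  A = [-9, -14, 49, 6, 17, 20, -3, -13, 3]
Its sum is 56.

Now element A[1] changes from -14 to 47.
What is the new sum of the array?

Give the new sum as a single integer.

Answer: 117

Derivation:
Old value at index 1: -14
New value at index 1: 47
Delta = 47 - -14 = 61
New sum = old_sum + delta = 56 + (61) = 117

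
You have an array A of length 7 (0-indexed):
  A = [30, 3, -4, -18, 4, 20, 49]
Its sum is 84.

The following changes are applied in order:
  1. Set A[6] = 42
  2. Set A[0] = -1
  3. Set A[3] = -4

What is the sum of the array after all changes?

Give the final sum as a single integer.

Initial sum: 84
Change 1: A[6] 49 -> 42, delta = -7, sum = 77
Change 2: A[0] 30 -> -1, delta = -31, sum = 46
Change 3: A[3] -18 -> -4, delta = 14, sum = 60

Answer: 60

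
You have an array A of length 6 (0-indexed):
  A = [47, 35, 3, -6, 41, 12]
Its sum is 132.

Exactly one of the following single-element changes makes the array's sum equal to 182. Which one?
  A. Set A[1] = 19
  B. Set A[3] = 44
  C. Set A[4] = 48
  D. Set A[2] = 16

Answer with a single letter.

Option A: A[1] 35->19, delta=-16, new_sum=132+(-16)=116
Option B: A[3] -6->44, delta=50, new_sum=132+(50)=182 <-- matches target
Option C: A[4] 41->48, delta=7, new_sum=132+(7)=139
Option D: A[2] 3->16, delta=13, new_sum=132+(13)=145

Answer: B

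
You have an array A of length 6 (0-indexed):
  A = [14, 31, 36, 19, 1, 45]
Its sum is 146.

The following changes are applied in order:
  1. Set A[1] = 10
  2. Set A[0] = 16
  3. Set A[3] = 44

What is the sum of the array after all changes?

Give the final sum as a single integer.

Answer: 152

Derivation:
Initial sum: 146
Change 1: A[1] 31 -> 10, delta = -21, sum = 125
Change 2: A[0] 14 -> 16, delta = 2, sum = 127
Change 3: A[3] 19 -> 44, delta = 25, sum = 152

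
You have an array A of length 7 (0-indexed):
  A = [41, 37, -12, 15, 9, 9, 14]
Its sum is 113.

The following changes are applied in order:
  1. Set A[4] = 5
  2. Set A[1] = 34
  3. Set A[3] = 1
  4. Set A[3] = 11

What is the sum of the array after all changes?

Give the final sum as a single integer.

Answer: 102

Derivation:
Initial sum: 113
Change 1: A[4] 9 -> 5, delta = -4, sum = 109
Change 2: A[1] 37 -> 34, delta = -3, sum = 106
Change 3: A[3] 15 -> 1, delta = -14, sum = 92
Change 4: A[3] 1 -> 11, delta = 10, sum = 102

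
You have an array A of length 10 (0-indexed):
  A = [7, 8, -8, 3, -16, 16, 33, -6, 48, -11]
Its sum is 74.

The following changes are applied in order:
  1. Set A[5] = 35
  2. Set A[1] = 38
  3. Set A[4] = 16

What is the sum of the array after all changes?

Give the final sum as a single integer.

Answer: 155

Derivation:
Initial sum: 74
Change 1: A[5] 16 -> 35, delta = 19, sum = 93
Change 2: A[1] 8 -> 38, delta = 30, sum = 123
Change 3: A[4] -16 -> 16, delta = 32, sum = 155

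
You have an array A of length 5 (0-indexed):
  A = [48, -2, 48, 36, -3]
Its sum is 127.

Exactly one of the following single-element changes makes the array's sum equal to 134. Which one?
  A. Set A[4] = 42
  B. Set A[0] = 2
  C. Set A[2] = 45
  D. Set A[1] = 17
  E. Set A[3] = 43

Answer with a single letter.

Option A: A[4] -3->42, delta=45, new_sum=127+(45)=172
Option B: A[0] 48->2, delta=-46, new_sum=127+(-46)=81
Option C: A[2] 48->45, delta=-3, new_sum=127+(-3)=124
Option D: A[1] -2->17, delta=19, new_sum=127+(19)=146
Option E: A[3] 36->43, delta=7, new_sum=127+(7)=134 <-- matches target

Answer: E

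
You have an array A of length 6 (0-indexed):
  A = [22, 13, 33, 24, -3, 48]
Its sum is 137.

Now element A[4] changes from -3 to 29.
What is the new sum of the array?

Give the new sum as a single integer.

Answer: 169

Derivation:
Old value at index 4: -3
New value at index 4: 29
Delta = 29 - -3 = 32
New sum = old_sum + delta = 137 + (32) = 169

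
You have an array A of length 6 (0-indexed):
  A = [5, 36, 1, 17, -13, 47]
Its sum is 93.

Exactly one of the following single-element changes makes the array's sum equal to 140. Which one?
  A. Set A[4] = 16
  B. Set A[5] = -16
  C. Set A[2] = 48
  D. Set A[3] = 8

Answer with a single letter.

Option A: A[4] -13->16, delta=29, new_sum=93+(29)=122
Option B: A[5] 47->-16, delta=-63, new_sum=93+(-63)=30
Option C: A[2] 1->48, delta=47, new_sum=93+(47)=140 <-- matches target
Option D: A[3] 17->8, delta=-9, new_sum=93+(-9)=84

Answer: C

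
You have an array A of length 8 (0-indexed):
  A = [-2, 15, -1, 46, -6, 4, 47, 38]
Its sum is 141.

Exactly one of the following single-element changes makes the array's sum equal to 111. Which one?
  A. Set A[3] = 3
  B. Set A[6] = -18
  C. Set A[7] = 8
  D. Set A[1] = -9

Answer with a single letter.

Answer: C

Derivation:
Option A: A[3] 46->3, delta=-43, new_sum=141+(-43)=98
Option B: A[6] 47->-18, delta=-65, new_sum=141+(-65)=76
Option C: A[7] 38->8, delta=-30, new_sum=141+(-30)=111 <-- matches target
Option D: A[1] 15->-9, delta=-24, new_sum=141+(-24)=117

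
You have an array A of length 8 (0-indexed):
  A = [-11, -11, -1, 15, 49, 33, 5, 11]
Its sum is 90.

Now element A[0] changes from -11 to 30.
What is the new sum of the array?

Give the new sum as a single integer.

Answer: 131

Derivation:
Old value at index 0: -11
New value at index 0: 30
Delta = 30 - -11 = 41
New sum = old_sum + delta = 90 + (41) = 131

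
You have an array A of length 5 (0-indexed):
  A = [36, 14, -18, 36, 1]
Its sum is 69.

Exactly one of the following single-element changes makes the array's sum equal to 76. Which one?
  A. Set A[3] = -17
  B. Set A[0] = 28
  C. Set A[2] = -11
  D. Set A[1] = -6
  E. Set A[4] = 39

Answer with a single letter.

Answer: C

Derivation:
Option A: A[3] 36->-17, delta=-53, new_sum=69+(-53)=16
Option B: A[0] 36->28, delta=-8, new_sum=69+(-8)=61
Option C: A[2] -18->-11, delta=7, new_sum=69+(7)=76 <-- matches target
Option D: A[1] 14->-6, delta=-20, new_sum=69+(-20)=49
Option E: A[4] 1->39, delta=38, new_sum=69+(38)=107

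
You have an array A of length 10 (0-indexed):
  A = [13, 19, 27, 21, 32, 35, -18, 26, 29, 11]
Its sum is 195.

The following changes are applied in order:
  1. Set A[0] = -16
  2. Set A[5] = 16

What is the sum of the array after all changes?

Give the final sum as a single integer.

Initial sum: 195
Change 1: A[0] 13 -> -16, delta = -29, sum = 166
Change 2: A[5] 35 -> 16, delta = -19, sum = 147

Answer: 147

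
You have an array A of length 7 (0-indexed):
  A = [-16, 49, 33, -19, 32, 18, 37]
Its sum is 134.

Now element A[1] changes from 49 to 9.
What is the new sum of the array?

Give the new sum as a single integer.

Answer: 94

Derivation:
Old value at index 1: 49
New value at index 1: 9
Delta = 9 - 49 = -40
New sum = old_sum + delta = 134 + (-40) = 94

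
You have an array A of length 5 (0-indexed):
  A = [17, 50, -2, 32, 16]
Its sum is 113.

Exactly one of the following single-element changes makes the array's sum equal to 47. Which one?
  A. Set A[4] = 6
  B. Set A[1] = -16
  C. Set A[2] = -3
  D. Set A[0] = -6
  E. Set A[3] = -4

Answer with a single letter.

Answer: B

Derivation:
Option A: A[4] 16->6, delta=-10, new_sum=113+(-10)=103
Option B: A[1] 50->-16, delta=-66, new_sum=113+(-66)=47 <-- matches target
Option C: A[2] -2->-3, delta=-1, new_sum=113+(-1)=112
Option D: A[0] 17->-6, delta=-23, new_sum=113+(-23)=90
Option E: A[3] 32->-4, delta=-36, new_sum=113+(-36)=77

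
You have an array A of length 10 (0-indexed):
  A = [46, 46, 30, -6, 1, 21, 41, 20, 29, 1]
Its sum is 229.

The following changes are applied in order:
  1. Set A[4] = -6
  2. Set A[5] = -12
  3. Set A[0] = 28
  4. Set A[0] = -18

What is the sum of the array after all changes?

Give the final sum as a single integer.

Initial sum: 229
Change 1: A[4] 1 -> -6, delta = -7, sum = 222
Change 2: A[5] 21 -> -12, delta = -33, sum = 189
Change 3: A[0] 46 -> 28, delta = -18, sum = 171
Change 4: A[0] 28 -> -18, delta = -46, sum = 125

Answer: 125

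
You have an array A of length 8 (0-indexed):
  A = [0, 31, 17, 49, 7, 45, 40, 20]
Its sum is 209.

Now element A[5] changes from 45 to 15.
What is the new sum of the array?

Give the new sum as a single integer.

Old value at index 5: 45
New value at index 5: 15
Delta = 15 - 45 = -30
New sum = old_sum + delta = 209 + (-30) = 179

Answer: 179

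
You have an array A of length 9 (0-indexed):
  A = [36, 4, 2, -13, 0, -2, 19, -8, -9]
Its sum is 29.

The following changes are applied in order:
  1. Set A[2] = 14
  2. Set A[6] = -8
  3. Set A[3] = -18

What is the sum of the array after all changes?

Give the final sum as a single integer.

Answer: 9

Derivation:
Initial sum: 29
Change 1: A[2] 2 -> 14, delta = 12, sum = 41
Change 2: A[6] 19 -> -8, delta = -27, sum = 14
Change 3: A[3] -13 -> -18, delta = -5, sum = 9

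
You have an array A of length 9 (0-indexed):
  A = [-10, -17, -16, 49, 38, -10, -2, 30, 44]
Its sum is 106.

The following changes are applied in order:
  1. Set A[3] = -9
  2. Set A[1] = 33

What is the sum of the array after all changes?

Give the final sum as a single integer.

Answer: 98

Derivation:
Initial sum: 106
Change 1: A[3] 49 -> -9, delta = -58, sum = 48
Change 2: A[1] -17 -> 33, delta = 50, sum = 98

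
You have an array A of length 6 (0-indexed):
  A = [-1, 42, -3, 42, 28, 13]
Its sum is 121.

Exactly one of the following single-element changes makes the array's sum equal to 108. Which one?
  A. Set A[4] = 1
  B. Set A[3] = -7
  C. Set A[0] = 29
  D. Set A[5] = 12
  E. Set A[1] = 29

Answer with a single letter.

Option A: A[4] 28->1, delta=-27, new_sum=121+(-27)=94
Option B: A[3] 42->-7, delta=-49, new_sum=121+(-49)=72
Option C: A[0] -1->29, delta=30, new_sum=121+(30)=151
Option D: A[5] 13->12, delta=-1, new_sum=121+(-1)=120
Option E: A[1] 42->29, delta=-13, new_sum=121+(-13)=108 <-- matches target

Answer: E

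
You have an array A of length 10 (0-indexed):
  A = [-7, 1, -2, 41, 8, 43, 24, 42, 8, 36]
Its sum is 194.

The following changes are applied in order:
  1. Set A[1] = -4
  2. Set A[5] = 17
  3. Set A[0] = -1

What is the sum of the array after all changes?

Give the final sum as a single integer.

Answer: 169

Derivation:
Initial sum: 194
Change 1: A[1] 1 -> -4, delta = -5, sum = 189
Change 2: A[5] 43 -> 17, delta = -26, sum = 163
Change 3: A[0] -7 -> -1, delta = 6, sum = 169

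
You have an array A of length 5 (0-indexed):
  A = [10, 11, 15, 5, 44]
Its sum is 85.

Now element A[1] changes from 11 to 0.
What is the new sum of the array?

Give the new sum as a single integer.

Old value at index 1: 11
New value at index 1: 0
Delta = 0 - 11 = -11
New sum = old_sum + delta = 85 + (-11) = 74

Answer: 74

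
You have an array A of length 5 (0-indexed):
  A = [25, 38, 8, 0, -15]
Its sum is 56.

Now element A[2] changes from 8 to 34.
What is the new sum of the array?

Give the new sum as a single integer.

Answer: 82

Derivation:
Old value at index 2: 8
New value at index 2: 34
Delta = 34 - 8 = 26
New sum = old_sum + delta = 56 + (26) = 82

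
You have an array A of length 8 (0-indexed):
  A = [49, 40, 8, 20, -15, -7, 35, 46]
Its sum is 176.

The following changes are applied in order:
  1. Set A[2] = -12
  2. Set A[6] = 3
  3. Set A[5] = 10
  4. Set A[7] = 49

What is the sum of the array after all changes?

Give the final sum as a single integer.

Initial sum: 176
Change 1: A[2] 8 -> -12, delta = -20, sum = 156
Change 2: A[6] 35 -> 3, delta = -32, sum = 124
Change 3: A[5] -7 -> 10, delta = 17, sum = 141
Change 4: A[7] 46 -> 49, delta = 3, sum = 144

Answer: 144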